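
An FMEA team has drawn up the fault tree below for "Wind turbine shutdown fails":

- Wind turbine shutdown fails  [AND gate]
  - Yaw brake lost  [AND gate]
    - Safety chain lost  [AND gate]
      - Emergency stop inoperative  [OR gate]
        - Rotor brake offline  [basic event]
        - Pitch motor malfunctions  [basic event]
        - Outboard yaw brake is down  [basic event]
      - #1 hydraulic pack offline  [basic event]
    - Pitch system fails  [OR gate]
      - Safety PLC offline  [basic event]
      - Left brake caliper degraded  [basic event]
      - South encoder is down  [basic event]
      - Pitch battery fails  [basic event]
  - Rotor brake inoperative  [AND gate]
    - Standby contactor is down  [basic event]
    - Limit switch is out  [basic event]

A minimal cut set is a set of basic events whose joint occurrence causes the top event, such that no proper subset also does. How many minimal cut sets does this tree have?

Emergency stop inoperative [OR]: union of children's cut sets → 3 cut set(s).
Safety chain lost [AND]: one cut set from each child combined → 3 × 1 = 3 cut set(s).
Pitch system fails [OR]: union of children's cut sets → 4 cut set(s).
Yaw brake lost [AND]: one cut set from each child combined → 3 × 4 = 12 cut set(s).
Rotor brake inoperative [AND]: one cut set from each child combined → 1 × 1 = 1 cut set(s).
Wind turbine shutdown fails [AND]: one cut set from each child combined → 12 × 1 = 12 cut set(s).

12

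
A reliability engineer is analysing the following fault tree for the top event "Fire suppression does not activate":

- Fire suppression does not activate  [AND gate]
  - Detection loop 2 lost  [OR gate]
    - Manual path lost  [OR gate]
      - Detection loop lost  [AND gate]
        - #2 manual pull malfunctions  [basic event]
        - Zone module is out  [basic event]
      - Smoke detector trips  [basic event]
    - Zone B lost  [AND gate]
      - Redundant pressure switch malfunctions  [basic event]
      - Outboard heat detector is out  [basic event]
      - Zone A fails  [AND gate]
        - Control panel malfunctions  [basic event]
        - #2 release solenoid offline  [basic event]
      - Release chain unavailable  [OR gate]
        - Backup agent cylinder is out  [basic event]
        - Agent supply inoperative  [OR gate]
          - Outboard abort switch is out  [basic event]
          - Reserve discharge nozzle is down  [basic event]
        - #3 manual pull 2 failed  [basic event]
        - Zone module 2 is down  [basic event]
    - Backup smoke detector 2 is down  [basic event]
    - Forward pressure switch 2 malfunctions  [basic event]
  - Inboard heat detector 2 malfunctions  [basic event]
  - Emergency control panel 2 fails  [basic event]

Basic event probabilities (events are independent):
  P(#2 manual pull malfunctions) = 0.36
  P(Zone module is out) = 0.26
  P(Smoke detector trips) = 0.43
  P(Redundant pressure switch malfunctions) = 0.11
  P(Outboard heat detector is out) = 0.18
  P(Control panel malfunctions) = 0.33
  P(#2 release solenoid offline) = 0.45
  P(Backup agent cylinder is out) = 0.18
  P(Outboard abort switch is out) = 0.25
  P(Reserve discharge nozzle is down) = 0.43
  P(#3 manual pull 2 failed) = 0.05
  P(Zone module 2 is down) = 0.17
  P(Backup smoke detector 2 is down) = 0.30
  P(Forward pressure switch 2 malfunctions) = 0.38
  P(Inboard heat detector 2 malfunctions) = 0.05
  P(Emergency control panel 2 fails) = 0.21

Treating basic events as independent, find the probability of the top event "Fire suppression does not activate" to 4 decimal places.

P(Detection loop lost) [AND] = 0.36 × 0.26 = 0.093600
P(Manual path lost) [OR] = 1 − (1−0.093600) × (1−0.43) = 0.483352
P(Zone A fails) [AND] = 0.33 × 0.45 = 0.148500
P(Agent supply inoperative) [OR] = 1 − (1−0.25) × (1−0.43) = 0.572500
P(Release chain unavailable) [OR] = 1 − (1−0.18) × (1−0.572500) × (1−0.05) × (1−0.17) = 0.723591
P(Zone B lost) [AND] = 0.11 × 0.18 × 0.148500 × 0.723591 = 0.002128
P(Detection loop 2 lost) [OR] = 1 − (1−0.483352) × (1−0.002128) × (1−0.30) × (1−0.38) = 0.776252
P(Fire suppression does not activate) [AND] = 0.776252 × 0.05 × 0.21 = 0.008151
Rounded to 4 decimal places: P(Fire suppression does not activate) ≈ 0.0082.

0.0082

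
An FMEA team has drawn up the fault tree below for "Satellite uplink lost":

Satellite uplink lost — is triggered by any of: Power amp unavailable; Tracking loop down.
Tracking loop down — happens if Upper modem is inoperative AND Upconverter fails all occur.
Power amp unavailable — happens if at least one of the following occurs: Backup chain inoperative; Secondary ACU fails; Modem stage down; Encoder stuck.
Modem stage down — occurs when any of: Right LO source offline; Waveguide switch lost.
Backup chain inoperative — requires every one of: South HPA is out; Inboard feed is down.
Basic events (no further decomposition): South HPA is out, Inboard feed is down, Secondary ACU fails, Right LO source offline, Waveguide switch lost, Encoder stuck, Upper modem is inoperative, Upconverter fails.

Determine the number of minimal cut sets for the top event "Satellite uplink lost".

6

Backup chain inoperative [AND]: one cut set from each child combined → 1 × 1 = 1 cut set(s).
Modem stage down [OR]: union of children's cut sets → 2 cut set(s).
Power amp unavailable [OR]: union of children's cut sets → 5 cut set(s).
Tracking loop down [AND]: one cut set from each child combined → 1 × 1 = 1 cut set(s).
Satellite uplink lost [OR]: union of children's cut sets → 6 cut set(s).
Minimal cut sets: {Inboard feed is down, South HPA is out}; {Secondary ACU fails}; {Right LO source offline}; {Waveguide switch lost}; {Encoder stuck}; {Upconverter fails, Upper modem is inoperative}.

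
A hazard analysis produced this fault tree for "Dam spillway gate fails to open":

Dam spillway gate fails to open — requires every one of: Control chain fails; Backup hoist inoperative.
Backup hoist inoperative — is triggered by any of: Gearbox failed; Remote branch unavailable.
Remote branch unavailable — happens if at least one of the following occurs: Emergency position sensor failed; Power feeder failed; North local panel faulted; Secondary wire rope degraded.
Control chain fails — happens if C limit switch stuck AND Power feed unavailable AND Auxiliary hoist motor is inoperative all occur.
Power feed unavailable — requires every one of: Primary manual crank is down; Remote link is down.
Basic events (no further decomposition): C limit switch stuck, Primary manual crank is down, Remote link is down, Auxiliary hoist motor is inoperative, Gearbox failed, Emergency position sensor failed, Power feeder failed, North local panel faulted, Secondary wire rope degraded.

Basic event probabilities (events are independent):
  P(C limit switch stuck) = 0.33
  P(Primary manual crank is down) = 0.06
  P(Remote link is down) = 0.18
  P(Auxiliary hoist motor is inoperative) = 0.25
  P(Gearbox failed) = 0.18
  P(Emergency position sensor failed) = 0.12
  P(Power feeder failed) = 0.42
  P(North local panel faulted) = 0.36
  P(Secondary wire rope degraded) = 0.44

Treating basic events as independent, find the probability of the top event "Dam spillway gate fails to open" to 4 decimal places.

P(Power feed unavailable) [AND] = 0.06 × 0.18 = 0.010800
P(Control chain fails) [AND] = 0.33 × 0.010800 × 0.25 = 0.000891
P(Remote branch unavailable) [OR] = 1 − (1−0.12) × (1−0.42) × (1−0.36) × (1−0.44) = 0.817073
P(Backup hoist inoperative) [OR] = 1 − (1−0.18) × (1−0.817073) = 0.850000
P(Dam spillway gate fails to open) [AND] = 0.000891 × 0.850000 = 0.000757
Rounded to 4 decimal places: P(Dam spillway gate fails to open) ≈ 0.0008.

0.0008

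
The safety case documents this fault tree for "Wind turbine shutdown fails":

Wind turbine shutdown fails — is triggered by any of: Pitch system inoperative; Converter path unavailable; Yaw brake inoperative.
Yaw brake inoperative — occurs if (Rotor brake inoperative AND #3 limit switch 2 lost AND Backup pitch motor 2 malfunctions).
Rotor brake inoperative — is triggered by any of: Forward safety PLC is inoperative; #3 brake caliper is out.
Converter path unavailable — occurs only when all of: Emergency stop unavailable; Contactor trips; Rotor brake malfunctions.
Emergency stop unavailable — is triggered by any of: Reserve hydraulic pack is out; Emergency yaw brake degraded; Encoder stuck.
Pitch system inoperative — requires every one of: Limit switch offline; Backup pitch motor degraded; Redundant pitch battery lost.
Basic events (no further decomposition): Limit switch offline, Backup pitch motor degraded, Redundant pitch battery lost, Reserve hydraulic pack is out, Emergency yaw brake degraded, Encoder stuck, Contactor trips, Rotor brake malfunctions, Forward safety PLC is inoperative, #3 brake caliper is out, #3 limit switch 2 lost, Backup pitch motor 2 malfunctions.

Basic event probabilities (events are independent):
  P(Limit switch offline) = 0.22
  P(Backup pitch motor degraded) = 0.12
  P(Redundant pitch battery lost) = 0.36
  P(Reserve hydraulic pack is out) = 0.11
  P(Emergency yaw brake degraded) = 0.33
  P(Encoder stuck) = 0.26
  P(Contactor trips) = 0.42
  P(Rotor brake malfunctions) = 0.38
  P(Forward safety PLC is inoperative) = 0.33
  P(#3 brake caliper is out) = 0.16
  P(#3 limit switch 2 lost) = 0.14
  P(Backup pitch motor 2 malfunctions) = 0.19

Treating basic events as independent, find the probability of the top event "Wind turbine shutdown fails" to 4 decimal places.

P(Pitch system inoperative) [AND] = 0.22 × 0.12 × 0.36 = 0.009504
P(Emergency stop unavailable) [OR] = 1 − (1−0.11) × (1−0.33) × (1−0.26) = 0.558738
P(Converter path unavailable) [AND] = 0.558738 × 0.42 × 0.38 = 0.089175
P(Rotor brake inoperative) [OR] = 1 − (1−0.33) × (1−0.16) = 0.437200
P(Yaw brake inoperative) [AND] = 0.437200 × 0.14 × 0.19 = 0.011630
P(Wind turbine shutdown fails) [OR] = 1 − (1−0.009504) × (1−0.089175) × (1−0.011630) = 0.108324
Rounded to 4 decimal places: P(Wind turbine shutdown fails) ≈ 0.1083.

0.1083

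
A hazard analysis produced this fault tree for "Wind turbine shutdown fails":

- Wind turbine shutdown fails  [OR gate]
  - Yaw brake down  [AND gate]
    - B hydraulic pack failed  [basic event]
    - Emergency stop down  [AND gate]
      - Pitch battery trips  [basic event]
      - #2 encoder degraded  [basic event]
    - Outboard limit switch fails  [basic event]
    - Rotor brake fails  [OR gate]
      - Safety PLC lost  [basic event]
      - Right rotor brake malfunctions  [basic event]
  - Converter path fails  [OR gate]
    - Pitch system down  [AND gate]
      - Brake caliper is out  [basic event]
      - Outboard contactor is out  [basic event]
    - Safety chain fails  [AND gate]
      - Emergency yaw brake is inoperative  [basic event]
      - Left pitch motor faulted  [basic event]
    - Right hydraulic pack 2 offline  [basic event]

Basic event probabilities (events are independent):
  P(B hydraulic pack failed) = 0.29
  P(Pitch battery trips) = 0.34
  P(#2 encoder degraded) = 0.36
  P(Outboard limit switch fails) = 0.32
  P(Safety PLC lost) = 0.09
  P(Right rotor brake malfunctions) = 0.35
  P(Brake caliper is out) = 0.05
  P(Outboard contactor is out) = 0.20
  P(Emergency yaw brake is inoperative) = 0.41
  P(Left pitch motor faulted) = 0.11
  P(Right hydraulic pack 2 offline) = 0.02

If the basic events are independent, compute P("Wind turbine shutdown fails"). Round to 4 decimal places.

0.0779

P(Emergency stop down) [AND] = 0.34 × 0.36 = 0.122400
P(Rotor brake fails) [OR] = 1 − (1−0.09) × (1−0.35) = 0.408500
P(Yaw brake down) [AND] = 0.29 × 0.122400 × 0.32 × 0.408500 = 0.004640
P(Pitch system down) [AND] = 0.05 × 0.20 = 0.010000
P(Safety chain fails) [AND] = 0.41 × 0.11 = 0.045100
P(Converter path fails) [OR] = 1 − (1−0.010000) × (1−0.045100) × (1−0.02) = 0.073556
P(Wind turbine shutdown fails) [OR] = 1 − (1−0.004640) × (1−0.073556) = 0.077855
Rounded to 4 decimal places: P(Wind turbine shutdown fails) ≈ 0.0779.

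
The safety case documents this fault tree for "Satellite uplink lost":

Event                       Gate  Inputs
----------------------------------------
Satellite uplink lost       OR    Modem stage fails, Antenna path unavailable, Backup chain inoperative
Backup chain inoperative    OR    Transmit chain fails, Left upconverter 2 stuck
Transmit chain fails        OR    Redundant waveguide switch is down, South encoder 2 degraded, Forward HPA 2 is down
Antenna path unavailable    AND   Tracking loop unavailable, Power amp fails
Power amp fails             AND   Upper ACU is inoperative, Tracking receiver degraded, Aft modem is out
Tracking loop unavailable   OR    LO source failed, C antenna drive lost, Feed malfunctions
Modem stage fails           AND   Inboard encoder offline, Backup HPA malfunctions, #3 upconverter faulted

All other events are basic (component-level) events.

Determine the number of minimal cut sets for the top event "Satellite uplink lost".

Modem stage fails [AND]: one cut set from each child combined → 1 × 1 × 1 = 1 cut set(s).
Tracking loop unavailable [OR]: union of children's cut sets → 3 cut set(s).
Power amp fails [AND]: one cut set from each child combined → 1 × 1 × 1 = 1 cut set(s).
Antenna path unavailable [AND]: one cut set from each child combined → 3 × 1 = 3 cut set(s).
Transmit chain fails [OR]: union of children's cut sets → 3 cut set(s).
Backup chain inoperative [OR]: union of children's cut sets → 4 cut set(s).
Satellite uplink lost [OR]: union of children's cut sets → 8 cut set(s).
Minimal cut sets: {#3 upconverter faulted, Backup HPA malfunctions, Inboard encoder offline}; {Aft modem is out, LO source failed, Tracking receiver degraded, Upper ACU is inoperative}; {Aft modem is out, C antenna drive lost, Tracking receiver degraded, Upper ACU is inoperative}; {Aft modem is out, Feed malfunctions, Tracking receiver degraded, Upper ACU is inoperative}; {Redundant waveguide switch is down}; {South encoder 2 degraded}; {Forward HPA 2 is down}; {Left upconverter 2 stuck}.

8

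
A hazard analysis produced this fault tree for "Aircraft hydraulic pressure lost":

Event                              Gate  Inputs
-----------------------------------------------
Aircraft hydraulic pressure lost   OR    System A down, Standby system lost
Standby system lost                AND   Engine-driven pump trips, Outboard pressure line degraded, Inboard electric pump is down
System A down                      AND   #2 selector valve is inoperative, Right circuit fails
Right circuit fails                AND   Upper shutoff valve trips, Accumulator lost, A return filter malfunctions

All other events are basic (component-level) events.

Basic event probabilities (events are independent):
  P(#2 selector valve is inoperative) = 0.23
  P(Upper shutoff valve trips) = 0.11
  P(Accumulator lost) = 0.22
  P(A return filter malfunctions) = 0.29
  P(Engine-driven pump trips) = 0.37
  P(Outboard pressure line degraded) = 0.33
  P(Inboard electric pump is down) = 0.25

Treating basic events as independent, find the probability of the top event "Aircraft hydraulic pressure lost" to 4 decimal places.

P(Right circuit fails) [AND] = 0.11 × 0.22 × 0.29 = 0.007018
P(System A down) [AND] = 0.23 × 0.007018 = 0.001614
P(Standby system lost) [AND] = 0.37 × 0.33 × 0.25 = 0.030525
P(Aircraft hydraulic pressure lost) [OR] = 1 − (1−0.001614) × (1−0.030525) = 0.032090
Rounded to 4 decimal places: P(Aircraft hydraulic pressure lost) ≈ 0.0321.

0.0321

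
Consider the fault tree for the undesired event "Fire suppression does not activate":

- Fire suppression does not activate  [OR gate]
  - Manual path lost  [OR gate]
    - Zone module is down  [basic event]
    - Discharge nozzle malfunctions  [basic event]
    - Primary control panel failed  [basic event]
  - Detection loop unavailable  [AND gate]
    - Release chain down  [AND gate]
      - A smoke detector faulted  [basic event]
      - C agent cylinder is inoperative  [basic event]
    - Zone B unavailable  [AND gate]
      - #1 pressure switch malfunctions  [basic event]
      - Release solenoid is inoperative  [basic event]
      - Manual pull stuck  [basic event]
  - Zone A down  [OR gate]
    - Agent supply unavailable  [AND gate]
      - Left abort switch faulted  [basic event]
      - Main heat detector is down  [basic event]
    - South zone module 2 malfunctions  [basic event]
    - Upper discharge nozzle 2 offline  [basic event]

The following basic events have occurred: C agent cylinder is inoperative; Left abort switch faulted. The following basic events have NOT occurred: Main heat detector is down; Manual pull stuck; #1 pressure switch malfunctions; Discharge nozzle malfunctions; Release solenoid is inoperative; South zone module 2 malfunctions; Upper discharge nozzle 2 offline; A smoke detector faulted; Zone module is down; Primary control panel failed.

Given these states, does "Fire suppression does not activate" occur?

No

Manual path lost [OR]: Zone module is down=not, Discharge nozzle malfunctions=not, Primary control panel failed=not → no input occurs → does not occur.
Release chain down [AND]: A smoke detector faulted=not, C agent cylinder is inoperative=occurs → not all inputs occur → does not occur.
Zone B unavailable [AND]: #1 pressure switch malfunctions=not, Release solenoid is inoperative=not, Manual pull stuck=not → not all inputs occur → does not occur.
Detection loop unavailable [AND]: Release chain down=not, Zone B unavailable=not → not all inputs occur → does not occur.
Agent supply unavailable [AND]: Left abort switch faulted=occurs, Main heat detector is down=not → not all inputs occur → does not occur.
Zone A down [OR]: Agent supply unavailable=not, South zone module 2 malfunctions=not, Upper discharge nozzle 2 offline=not → no input occurs → does not occur.
Fire suppression does not activate [OR]: Manual path lost=not, Detection loop unavailable=not, Zone A down=not → no input occurs → does not occur.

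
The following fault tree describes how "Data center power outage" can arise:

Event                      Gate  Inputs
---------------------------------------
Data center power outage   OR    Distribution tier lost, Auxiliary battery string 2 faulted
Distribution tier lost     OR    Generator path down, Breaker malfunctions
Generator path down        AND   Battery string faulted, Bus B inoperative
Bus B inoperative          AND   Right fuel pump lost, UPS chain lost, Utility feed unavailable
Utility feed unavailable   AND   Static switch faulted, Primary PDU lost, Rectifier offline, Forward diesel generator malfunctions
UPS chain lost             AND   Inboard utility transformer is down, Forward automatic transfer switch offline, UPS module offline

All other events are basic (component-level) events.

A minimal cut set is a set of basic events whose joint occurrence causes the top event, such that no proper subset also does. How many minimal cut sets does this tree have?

3

UPS chain lost [AND]: one cut set from each child combined → 1 × 1 × 1 = 1 cut set(s).
Utility feed unavailable [AND]: one cut set from each child combined → 1 × 1 × 1 × 1 = 1 cut set(s).
Bus B inoperative [AND]: one cut set from each child combined → 1 × 1 × 1 = 1 cut set(s).
Generator path down [AND]: one cut set from each child combined → 1 × 1 = 1 cut set(s).
Distribution tier lost [OR]: union of children's cut sets → 2 cut set(s).
Data center power outage [OR]: union of children's cut sets → 3 cut set(s).
Minimal cut sets: {Battery string faulted, Forward automatic transfer switch offline, Forward diesel generator malfunctions, Inboard utility transformer is down, Primary PDU lost, Rectifier offline, Right fuel pump lost, Static switch faulted, UPS module offline}; {Breaker malfunctions}; {Auxiliary battery string 2 faulted}.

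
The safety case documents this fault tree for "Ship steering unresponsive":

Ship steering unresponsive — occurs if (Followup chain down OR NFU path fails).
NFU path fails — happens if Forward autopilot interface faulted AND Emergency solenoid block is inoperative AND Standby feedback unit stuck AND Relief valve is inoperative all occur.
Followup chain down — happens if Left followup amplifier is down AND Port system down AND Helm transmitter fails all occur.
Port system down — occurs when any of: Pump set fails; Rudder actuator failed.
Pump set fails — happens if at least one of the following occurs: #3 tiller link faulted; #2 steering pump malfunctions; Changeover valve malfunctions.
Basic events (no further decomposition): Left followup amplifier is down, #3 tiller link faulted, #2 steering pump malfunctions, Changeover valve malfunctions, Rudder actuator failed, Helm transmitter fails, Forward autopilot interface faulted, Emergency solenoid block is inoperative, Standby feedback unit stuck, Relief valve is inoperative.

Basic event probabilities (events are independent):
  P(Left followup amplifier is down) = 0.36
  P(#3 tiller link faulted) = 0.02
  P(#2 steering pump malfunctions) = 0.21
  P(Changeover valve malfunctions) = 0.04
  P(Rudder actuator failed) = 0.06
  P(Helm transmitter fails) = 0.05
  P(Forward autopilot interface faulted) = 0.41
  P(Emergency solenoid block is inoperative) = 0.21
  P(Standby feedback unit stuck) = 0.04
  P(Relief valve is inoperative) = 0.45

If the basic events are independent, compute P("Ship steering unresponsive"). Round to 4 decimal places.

0.0070

P(Pump set fails) [OR] = 1 − (1−0.02) × (1−0.21) × (1−0.04) = 0.256768
P(Port system down) [OR] = 1 − (1−0.256768) × (1−0.06) = 0.301362
P(Followup chain down) [AND] = 0.36 × 0.301362 × 0.05 = 0.005425
P(NFU path fails) [AND] = 0.41 × 0.21 × 0.04 × 0.45 = 0.001550
P(Ship steering unresponsive) [OR] = 1 − (1−0.005425) × (1−0.001550) = 0.006967
Rounded to 4 decimal places: P(Ship steering unresponsive) ≈ 0.0070.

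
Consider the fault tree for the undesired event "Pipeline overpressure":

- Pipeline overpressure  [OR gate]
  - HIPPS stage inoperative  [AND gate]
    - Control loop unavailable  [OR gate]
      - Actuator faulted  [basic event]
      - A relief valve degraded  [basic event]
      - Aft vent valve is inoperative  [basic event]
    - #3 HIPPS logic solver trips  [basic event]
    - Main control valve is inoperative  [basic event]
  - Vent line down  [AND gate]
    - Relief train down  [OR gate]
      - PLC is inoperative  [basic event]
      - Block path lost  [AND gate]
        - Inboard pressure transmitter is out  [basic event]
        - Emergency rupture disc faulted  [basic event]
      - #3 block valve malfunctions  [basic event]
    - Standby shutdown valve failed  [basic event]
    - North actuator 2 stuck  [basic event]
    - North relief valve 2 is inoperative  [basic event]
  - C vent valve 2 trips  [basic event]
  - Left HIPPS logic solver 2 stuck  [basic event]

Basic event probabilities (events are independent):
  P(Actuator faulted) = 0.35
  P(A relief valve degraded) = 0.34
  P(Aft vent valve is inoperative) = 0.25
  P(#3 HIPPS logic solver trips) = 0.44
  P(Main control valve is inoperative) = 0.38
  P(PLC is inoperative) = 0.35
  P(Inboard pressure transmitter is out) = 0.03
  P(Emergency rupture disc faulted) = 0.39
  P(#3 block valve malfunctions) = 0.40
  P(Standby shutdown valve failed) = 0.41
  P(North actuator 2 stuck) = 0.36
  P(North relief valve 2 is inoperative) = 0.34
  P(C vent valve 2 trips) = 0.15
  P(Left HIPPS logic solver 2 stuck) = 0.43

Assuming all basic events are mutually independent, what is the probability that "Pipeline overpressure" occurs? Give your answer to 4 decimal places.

P(Control loop unavailable) [OR] = 1 − (1−0.35) × (1−0.34) × (1−0.25) = 0.678250
P(HIPPS stage inoperative) [AND] = 0.678250 × 0.44 × 0.38 = 0.113403
P(Block path lost) [AND] = 0.03 × 0.39 = 0.011700
P(Relief train down) [OR] = 1 − (1−0.35) × (1−0.011700) × (1−0.40) = 0.614563
P(Vent line down) [AND] = 0.614563 × 0.41 × 0.36 × 0.34 = 0.030841
P(Pipeline overpressure) [OR] = 1 − (1−0.113403) × (1−0.030841) × (1−0.15) × (1−0.43) = 0.583692
Rounded to 4 decimal places: P(Pipeline overpressure) ≈ 0.5837.

0.5837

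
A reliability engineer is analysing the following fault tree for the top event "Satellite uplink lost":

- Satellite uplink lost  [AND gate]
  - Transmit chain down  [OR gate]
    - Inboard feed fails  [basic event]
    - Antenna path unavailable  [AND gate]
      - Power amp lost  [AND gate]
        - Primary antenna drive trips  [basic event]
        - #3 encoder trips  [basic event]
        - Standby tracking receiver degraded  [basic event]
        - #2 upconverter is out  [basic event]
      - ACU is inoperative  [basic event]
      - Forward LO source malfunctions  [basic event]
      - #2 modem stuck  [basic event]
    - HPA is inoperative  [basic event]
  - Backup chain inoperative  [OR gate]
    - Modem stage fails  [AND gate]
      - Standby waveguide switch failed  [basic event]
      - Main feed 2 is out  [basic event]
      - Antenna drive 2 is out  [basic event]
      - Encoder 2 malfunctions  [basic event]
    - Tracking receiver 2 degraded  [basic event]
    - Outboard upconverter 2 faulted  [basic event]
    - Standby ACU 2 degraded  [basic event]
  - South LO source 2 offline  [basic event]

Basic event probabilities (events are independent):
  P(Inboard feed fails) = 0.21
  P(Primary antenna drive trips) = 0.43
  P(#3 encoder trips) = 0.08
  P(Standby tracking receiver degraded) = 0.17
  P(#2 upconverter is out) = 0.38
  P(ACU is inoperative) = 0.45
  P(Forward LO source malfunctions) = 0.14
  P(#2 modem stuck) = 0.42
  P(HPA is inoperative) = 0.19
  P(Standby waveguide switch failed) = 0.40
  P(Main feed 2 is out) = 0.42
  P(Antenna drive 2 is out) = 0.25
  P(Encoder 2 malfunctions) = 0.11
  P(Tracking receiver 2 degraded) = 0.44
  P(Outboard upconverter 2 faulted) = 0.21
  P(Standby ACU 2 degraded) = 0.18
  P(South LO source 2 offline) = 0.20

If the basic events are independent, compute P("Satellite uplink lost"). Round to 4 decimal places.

P(Power amp lost) [AND] = 0.43 × 0.08 × 0.17 × 0.38 = 0.002222
P(Antenna path unavailable) [AND] = 0.002222 × 0.45 × 0.14 × 0.42 = 0.000059
P(Transmit chain down) [OR] = 1 − (1−0.21) × (1−0.000059) × (1−0.19) = 0.360138
P(Modem stage fails) [AND] = 0.40 × 0.42 × 0.25 × 0.11 = 0.004620
P(Backup chain inoperative) [OR] = 1 − (1−0.004620) × (1−0.44) × (1−0.21) × (1−0.18) = 0.638908
P(Satellite uplink lost) [AND] = 0.360138 × 0.638908 × 0.20 = 0.046019
Rounded to 4 decimal places: P(Satellite uplink lost) ≈ 0.0460.

0.0460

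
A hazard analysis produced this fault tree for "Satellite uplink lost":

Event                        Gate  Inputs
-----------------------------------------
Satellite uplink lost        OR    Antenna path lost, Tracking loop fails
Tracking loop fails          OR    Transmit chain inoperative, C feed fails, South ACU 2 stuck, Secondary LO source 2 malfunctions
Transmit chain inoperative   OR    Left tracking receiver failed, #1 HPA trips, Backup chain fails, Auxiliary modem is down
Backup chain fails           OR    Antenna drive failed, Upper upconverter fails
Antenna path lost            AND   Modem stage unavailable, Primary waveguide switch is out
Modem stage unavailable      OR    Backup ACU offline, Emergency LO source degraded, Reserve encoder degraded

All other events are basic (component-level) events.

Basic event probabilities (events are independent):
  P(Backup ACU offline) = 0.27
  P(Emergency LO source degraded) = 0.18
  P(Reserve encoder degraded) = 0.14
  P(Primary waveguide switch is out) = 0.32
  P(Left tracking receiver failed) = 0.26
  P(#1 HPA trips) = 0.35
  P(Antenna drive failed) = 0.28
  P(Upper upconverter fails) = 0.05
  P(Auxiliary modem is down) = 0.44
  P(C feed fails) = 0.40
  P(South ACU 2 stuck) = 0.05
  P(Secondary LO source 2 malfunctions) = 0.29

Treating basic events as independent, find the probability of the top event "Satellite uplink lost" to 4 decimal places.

P(Modem stage unavailable) [OR] = 1 − (1−0.27) × (1−0.18) × (1−0.14) = 0.485204
P(Antenna path lost) [AND] = 0.485204 × 0.32 = 0.155265
P(Backup chain fails) [OR] = 1 − (1−0.28) × (1−0.05) = 0.316000
P(Transmit chain inoperative) [OR] = 1 − (1−0.26) × (1−0.35) × (1−0.316000) × (1−0.44) = 0.815758
P(Tracking loop fails) [OR] = 1 − (1−0.815758) × (1−0.40) × (1−0.05) × (1−0.29) = 0.925437
P(Satellite uplink lost) [OR] = 1 − (1−0.155265) × (1−0.925437) = 0.937014
Rounded to 4 decimal places: P(Satellite uplink lost) ≈ 0.9370.

0.9370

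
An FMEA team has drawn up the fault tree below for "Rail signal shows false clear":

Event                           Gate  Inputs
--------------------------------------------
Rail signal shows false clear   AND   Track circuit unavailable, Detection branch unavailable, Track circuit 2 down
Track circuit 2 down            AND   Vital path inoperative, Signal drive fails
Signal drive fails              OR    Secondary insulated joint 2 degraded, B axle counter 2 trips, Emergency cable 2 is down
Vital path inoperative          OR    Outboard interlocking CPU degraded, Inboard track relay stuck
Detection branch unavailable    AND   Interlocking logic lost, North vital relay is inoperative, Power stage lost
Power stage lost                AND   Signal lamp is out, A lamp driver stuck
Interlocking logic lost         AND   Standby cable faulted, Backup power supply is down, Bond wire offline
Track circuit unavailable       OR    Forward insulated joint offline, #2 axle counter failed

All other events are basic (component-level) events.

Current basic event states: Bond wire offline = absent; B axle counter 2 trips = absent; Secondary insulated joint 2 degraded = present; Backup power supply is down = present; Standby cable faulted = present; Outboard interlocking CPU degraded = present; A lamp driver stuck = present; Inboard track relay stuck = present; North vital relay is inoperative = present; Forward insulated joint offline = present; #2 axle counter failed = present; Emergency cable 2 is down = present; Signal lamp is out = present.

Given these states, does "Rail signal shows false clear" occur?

No

Track circuit unavailable [OR]: Forward insulated joint offline=occurs, #2 axle counter failed=occurs → at least one input occurs → occurs.
Interlocking logic lost [AND]: Standby cable faulted=occurs, Backup power supply is down=occurs, Bond wire offline=not → not all inputs occur → does not occur.
Power stage lost [AND]: Signal lamp is out=occurs, A lamp driver stuck=occurs → all inputs occur → occurs.
Detection branch unavailable [AND]: Interlocking logic lost=not, North vital relay is inoperative=occurs, Power stage lost=occurs → not all inputs occur → does not occur.
Vital path inoperative [OR]: Outboard interlocking CPU degraded=occurs, Inboard track relay stuck=occurs → at least one input occurs → occurs.
Signal drive fails [OR]: Secondary insulated joint 2 degraded=occurs, B axle counter 2 trips=not, Emergency cable 2 is down=occurs → at least one input occurs → occurs.
Track circuit 2 down [AND]: Vital path inoperative=occurs, Signal drive fails=occurs → all inputs occur → occurs.
Rail signal shows false clear [AND]: Track circuit unavailable=occurs, Detection branch unavailable=not, Track circuit 2 down=occurs → not all inputs occur → does not occur.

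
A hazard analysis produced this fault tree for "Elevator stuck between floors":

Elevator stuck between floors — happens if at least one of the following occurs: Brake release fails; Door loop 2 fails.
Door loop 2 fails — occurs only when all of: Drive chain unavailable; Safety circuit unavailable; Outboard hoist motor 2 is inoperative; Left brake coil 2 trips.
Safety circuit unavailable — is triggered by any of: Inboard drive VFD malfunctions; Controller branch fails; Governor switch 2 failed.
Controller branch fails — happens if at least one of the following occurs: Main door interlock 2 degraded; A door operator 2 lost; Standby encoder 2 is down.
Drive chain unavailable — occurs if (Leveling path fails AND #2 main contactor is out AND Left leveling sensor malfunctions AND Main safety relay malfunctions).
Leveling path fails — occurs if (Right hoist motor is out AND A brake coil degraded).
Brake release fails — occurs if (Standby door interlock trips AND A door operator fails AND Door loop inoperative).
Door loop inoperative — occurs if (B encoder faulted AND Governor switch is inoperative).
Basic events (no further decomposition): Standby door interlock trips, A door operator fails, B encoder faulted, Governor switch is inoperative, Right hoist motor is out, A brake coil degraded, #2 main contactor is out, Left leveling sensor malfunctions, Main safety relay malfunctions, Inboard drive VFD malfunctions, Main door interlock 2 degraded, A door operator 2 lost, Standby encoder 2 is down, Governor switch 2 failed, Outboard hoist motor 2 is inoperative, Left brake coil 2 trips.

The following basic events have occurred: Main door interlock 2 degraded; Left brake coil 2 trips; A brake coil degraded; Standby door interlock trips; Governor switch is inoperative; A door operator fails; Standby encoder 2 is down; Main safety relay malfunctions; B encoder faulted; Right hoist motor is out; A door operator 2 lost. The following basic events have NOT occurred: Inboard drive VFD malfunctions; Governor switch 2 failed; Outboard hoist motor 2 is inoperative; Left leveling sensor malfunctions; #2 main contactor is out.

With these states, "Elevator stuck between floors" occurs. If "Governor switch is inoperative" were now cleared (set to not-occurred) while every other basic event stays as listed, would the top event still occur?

No

Counterfactual: set "Governor switch is inoperative" to not occurred.
Door loop inoperative [AND]: B encoder faulted=occurs, Governor switch is inoperative=not → not all inputs occur → does not occur.
Brake release fails [AND]: Standby door interlock trips=occurs, A door operator fails=occurs, Door loop inoperative=not → not all inputs occur → does not occur.
Leveling path fails [AND]: Right hoist motor is out=occurs, A brake coil degraded=occurs → all inputs occur → occurs.
Drive chain unavailable [AND]: Leveling path fails=occurs, #2 main contactor is out=not, Left leveling sensor malfunctions=not, Main safety relay malfunctions=occurs → not all inputs occur → does not occur.
Controller branch fails [OR]: Main door interlock 2 degraded=occurs, A door operator 2 lost=occurs, Standby encoder 2 is down=occurs → at least one input occurs → occurs.
Safety circuit unavailable [OR]: Inboard drive VFD malfunctions=not, Controller branch fails=occurs, Governor switch 2 failed=not → at least one input occurs → occurs.
Door loop 2 fails [AND]: Drive chain unavailable=not, Safety circuit unavailable=occurs, Outboard hoist motor 2 is inoperative=not, Left brake coil 2 trips=occurs → not all inputs occur → does not occur.
Elevator stuck between floors [OR]: Brake release fails=not, Door loop 2 fails=not → no input occurs → does not occur.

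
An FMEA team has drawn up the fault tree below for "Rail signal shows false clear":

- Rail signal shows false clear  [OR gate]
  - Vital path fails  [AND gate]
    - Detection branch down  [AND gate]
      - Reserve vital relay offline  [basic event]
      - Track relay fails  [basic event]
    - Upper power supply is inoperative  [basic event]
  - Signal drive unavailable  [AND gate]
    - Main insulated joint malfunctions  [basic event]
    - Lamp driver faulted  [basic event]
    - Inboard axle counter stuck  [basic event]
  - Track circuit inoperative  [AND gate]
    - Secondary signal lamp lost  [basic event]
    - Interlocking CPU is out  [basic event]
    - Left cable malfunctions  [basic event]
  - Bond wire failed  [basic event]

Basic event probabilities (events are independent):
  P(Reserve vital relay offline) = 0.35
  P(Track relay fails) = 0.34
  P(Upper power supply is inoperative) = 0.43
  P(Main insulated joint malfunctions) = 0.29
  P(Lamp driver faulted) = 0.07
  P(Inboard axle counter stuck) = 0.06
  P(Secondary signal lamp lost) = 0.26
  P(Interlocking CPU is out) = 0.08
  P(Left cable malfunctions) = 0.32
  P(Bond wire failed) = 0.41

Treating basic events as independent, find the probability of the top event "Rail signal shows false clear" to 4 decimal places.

P(Detection branch down) [AND] = 0.35 × 0.34 = 0.119000
P(Vital path fails) [AND] = 0.119000 × 0.43 = 0.051170
P(Signal drive unavailable) [AND] = 0.29 × 0.07 × 0.06 = 0.001218
P(Track circuit inoperative) [AND] = 0.26 × 0.08 × 0.32 = 0.006656
P(Rail signal shows false clear) [OR] = 1 − (1−0.051170) × (1−0.001218) × (1−0.006656) × (1−0.41) = 0.444594
Rounded to 4 decimal places: P(Rail signal shows false clear) ≈ 0.4446.

0.4446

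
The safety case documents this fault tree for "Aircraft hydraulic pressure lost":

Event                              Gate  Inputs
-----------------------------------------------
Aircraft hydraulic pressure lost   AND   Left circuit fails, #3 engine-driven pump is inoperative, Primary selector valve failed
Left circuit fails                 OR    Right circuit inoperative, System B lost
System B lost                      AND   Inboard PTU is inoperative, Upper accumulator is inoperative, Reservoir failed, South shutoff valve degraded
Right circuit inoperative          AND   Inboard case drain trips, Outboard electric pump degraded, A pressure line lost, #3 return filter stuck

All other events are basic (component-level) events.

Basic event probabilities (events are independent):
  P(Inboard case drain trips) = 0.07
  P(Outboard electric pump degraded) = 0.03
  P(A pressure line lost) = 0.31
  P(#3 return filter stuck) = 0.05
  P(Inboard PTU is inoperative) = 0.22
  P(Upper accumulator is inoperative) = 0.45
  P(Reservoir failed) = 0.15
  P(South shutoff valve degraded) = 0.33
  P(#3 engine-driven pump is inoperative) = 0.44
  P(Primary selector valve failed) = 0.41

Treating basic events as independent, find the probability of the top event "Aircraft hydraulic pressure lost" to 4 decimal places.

P(Right circuit inoperative) [AND] = 0.07 × 0.03 × 0.31 × 0.05 = 0.000033
P(System B lost) [AND] = 0.22 × 0.45 × 0.15 × 0.33 = 0.004901
P(Left circuit fails) [OR] = 1 − (1−0.000033) × (1−0.004901) = 0.004934
P(Aircraft hydraulic pressure lost) [AND] = 0.004934 × 0.44 × 0.41 = 0.000890
Rounded to 4 decimal places: P(Aircraft hydraulic pressure lost) ≈ 0.0009.

0.0009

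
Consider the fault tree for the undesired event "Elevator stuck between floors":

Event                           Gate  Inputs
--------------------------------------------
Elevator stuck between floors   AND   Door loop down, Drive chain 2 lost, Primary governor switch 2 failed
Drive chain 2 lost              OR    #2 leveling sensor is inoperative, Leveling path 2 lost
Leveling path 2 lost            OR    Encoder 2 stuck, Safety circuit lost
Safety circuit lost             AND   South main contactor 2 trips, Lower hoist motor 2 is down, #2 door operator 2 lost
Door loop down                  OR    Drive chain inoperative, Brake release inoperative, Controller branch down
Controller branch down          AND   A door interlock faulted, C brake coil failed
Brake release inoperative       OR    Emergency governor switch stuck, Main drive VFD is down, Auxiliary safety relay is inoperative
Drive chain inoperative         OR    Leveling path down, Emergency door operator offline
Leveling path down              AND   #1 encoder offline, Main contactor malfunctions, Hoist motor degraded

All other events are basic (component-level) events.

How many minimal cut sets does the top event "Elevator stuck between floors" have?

18

Leveling path down [AND]: one cut set from each child combined → 1 × 1 × 1 = 1 cut set(s).
Drive chain inoperative [OR]: union of children's cut sets → 2 cut set(s).
Brake release inoperative [OR]: union of children's cut sets → 3 cut set(s).
Controller branch down [AND]: one cut set from each child combined → 1 × 1 = 1 cut set(s).
Door loop down [OR]: union of children's cut sets → 6 cut set(s).
Safety circuit lost [AND]: one cut set from each child combined → 1 × 1 × 1 = 1 cut set(s).
Leveling path 2 lost [OR]: union of children's cut sets → 2 cut set(s).
Drive chain 2 lost [OR]: union of children's cut sets → 3 cut set(s).
Elevator stuck between floors [AND]: one cut set from each child combined → 6 × 3 × 1 = 18 cut set(s).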